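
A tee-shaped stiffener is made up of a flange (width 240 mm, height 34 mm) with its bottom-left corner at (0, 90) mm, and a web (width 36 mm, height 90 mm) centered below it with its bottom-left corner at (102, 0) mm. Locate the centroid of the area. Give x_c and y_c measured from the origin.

x_c = 120.00 mm, y_c = 89.38 mm

web: A = 36 × 90 = 3240.00, centroid at (120.00, 45.00).
flange: A = 240 × 34 = 8160.00, centroid at (120.00, 107.00).
ΣA = 11400.00 mm², ΣAx_c = 1368000.00 mm³, ΣAy_c = 1018920.00 mm³.
x_c = 1368000.00/11400.00 = 120.00 mm; y_c = 1018920.00/11400.00 = 89.38 mm.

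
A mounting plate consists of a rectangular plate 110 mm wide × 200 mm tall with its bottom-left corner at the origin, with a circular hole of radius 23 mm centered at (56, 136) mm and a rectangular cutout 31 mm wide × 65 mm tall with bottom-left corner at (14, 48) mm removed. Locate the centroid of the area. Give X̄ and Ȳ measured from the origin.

X̄ = 57.71 mm, Ȳ = 98.88 mm

Part | A | x̄ᵢ | ȳᵢ | A·x̄ᵢ | A·ȳᵢ
plate | 22000.00 | 55.00 | 100.00 | 1210000.00 | 2200000.00
hole 1 | -1661.90 | 56.00 | 136.00 | -93066.54 | -226018.74
hole 2 | -2015.00 | 29.50 | 80.50 | -59442.50 | -162207.50
Σ | 18323.10 |  |  | 1057490.96 | 1811773.76
X̄ = 1057490.96 / 18323.10 = 57.71 mm
Ȳ = 1811773.76 / 18323.10 = 98.88 mm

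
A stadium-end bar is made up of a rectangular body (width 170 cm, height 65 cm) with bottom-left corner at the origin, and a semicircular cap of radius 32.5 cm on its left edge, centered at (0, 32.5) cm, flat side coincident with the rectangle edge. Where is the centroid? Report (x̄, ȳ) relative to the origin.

x̄ = 72.10 cm, ȳ = 32.50 cm

rectangular body: A = 170 × 65 = 11050.00, centroid at (85.00, 32.50).
semicircular end: A = ½π·32.5² = 1659.15, centroid at (-13.79, 32.50).
ΣA = 12709.15 cm²
ΣAx̄ = (11050.00)(85.00) + (1659.15)(-13.79) = 916364.58 cm³
ΣAȳ = (11050.00)(32.50) + (1659.15)(32.50) = 413047.49 cm³
x̄ = 916364.58 / 12709.15 = 72.10 cm
ȳ = 413047.49 / 12709.15 = 32.50 cm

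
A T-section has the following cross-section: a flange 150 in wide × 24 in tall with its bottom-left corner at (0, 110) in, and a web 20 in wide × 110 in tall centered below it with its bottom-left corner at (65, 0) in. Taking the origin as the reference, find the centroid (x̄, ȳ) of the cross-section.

web: A = 20 × 110 = 2200.00, centroid at (75.00, 55.00).
flange: A = 150 × 24 = 3600.00, centroid at (75.00, 122.00).
ΣA = 5800.00 in²
ΣAx̄ = (2200.00)(75.00) + (3600.00)(75.00) = 435000.00 in³
ΣAȳ = (2200.00)(55.00) + (3600.00)(122.00) = 560200.00 in³
x̄ = 435000.00 / 5800.00 = 75.00 in
ȳ = 560200.00 / 5800.00 = 96.59 in

x̄ = 75.00 in, ȳ = 96.59 in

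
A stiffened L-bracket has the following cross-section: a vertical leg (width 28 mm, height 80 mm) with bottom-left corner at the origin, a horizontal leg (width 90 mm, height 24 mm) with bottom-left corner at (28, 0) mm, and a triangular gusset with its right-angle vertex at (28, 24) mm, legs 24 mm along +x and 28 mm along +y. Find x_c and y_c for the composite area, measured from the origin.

x_c = 42.47 mm, y_c = 26.76 mm

vertical leg: A = 28 × 80 = 2240.00, centroid at (14.00, 40.00).
horizontal leg: A = 90 × 24 = 2160.00, centroid at (73.00, 12.00).
gusset: A = ½·24·28 = 336.00, centroid at (36.00, 33.33).
ΣA = 4736.00 mm², ΣAx_c = 201136.00 mm³, ΣAy_c = 126720.00 mm³.
x_c = 201136.00/4736.00 = 42.47 mm; y_c = 126720.00/4736.00 = 26.76 mm.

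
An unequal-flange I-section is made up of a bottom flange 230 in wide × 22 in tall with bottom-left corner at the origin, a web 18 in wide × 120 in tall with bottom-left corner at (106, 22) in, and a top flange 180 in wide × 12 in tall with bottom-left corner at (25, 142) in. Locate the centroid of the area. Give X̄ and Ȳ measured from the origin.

X̄ = 115.00 in, Ȳ = 58.90 in

Part | A | x̄ᵢ | ȳᵢ | A·x̄ᵢ | A·ȳᵢ
bottom flange | 5060.00 | 115.00 | 11.00 | 581900.00 | 55660.00
web | 2160.00 | 115.00 | 82.00 | 248400.00 | 177120.00
top flange | 2160.00 | 115.00 | 148.00 | 248400.00 | 319680.00
Σ | 9380.00 |  |  | 1078700.00 | 552460.00
X̄ = 1078700.00 / 9380.00 = 115.00 in
Ȳ = 552460.00 / 9380.00 = 58.90 in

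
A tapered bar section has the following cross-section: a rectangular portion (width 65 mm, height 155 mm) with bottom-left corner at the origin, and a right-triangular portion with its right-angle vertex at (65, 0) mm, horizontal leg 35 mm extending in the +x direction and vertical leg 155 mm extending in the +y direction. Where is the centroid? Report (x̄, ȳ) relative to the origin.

Part | A | x̄ᵢ | ȳᵢ | A·x̄ᵢ | A·ȳᵢ
rectangular portion | 10075.00 | 32.50 | 77.50 | 327437.50 | 780812.50
triangular portion | 2712.50 | 76.67 | 51.67 | 207958.33 | 140145.83
Σ | 12787.50 |  |  | 535395.83 | 920958.33
x̄ = 535395.83 / 12787.50 = 41.87 mm
ȳ = 920958.33 / 12787.50 = 72.02 mm

x̄ = 41.87 mm, ȳ = 72.02 mm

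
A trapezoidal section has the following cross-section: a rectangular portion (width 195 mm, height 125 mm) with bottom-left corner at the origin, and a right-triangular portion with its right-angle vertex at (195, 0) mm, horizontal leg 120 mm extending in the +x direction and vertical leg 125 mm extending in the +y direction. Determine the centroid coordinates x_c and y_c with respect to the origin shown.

Part | A | x̄ᵢ | ȳᵢ | A·x̄ᵢ | A·ȳᵢ
rectangular portion | 24375.00 | 97.50 | 62.50 | 2376562.50 | 1523437.50
triangular portion | 7500.00 | 235.00 | 41.67 | 1762500.00 | 312500.00
Σ | 31875.00 |  |  | 4139062.50 | 1835937.50
x_c = 4139062.50 / 31875.00 = 129.85 mm
y_c = 1835937.50 / 31875.00 = 57.60 mm

x_c = 129.85 mm, y_c = 57.60 mm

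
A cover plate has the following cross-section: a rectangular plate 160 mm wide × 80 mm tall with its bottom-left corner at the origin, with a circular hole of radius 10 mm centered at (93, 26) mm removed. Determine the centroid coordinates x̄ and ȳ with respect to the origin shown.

x̄ = 79.67 mm, ȳ = 40.35 mm

plate: A = 160 × 80 = 12800.00, centroid at (80.00, 40.00).
hole: A = −π·10² = -314.16, centroid at (93.00, 26.00).
ΣA = 12485.84 mm²
ΣAx̄ = (12800.00)(80.00) + (-314.16)(93.00) = 994783.19 mm³
ΣAȳ = (12800.00)(40.00) + (-314.16)(26.00) = 503831.86 mm³
x̄ = 994783.19 / 12485.84 = 79.67 mm
ȳ = 503831.86 / 12485.84 = 40.35 mm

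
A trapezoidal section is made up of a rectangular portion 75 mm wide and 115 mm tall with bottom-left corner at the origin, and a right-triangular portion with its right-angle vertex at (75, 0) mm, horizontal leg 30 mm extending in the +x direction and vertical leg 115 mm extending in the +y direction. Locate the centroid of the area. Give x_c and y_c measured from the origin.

rectangular portion: A = 75 × 115 = 8625.00, centroid at (37.50, 57.50).
triangular portion: A = ½·30·115 = 1725.00, centroid at (85.00, 38.33).
ΣA = 10350.00 mm², ΣAx_c = 470062.50 mm³, ΣAy_c = 562062.50 mm³.
x_c = 470062.50/10350.00 = 45.42 mm; y_c = 562062.50/10350.00 = 54.31 mm.

x_c = 45.42 mm, y_c = 54.31 mm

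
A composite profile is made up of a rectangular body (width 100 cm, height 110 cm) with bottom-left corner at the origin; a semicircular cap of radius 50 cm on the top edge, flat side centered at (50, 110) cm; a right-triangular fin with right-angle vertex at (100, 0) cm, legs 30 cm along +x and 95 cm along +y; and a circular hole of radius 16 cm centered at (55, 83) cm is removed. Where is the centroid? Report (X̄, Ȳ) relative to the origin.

rectangular body: A = 100 × 110 = 11000.00, centroid at (50.00, 55.00).
semicircular top: A = ½π·50² = 3926.99, centroid at (50.00, 131.22).
triangular fin: A = ½·30·95 = 1425.00, centroid at (110.00, 31.67).
hole: A = −π·16² = -804.25, centroid at (55.00, 83.00).
ΣA = 15547.74 cm², ΣAX̄ = 858865.92 cm³, ΣAȲ = 1098674.76 cm³.
X̄ = 858865.92/15547.74 = 55.24 cm; Ȳ = 1098674.76/15547.74 = 70.66 cm.

X̄ = 55.24 cm, Ȳ = 70.66 cm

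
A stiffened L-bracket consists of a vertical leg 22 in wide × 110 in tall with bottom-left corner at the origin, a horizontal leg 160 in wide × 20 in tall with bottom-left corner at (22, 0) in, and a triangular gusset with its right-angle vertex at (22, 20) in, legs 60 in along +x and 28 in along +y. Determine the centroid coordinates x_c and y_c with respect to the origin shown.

Part | A | x̄ᵢ | ȳᵢ | A·x̄ᵢ | A·ȳᵢ
vertical leg | 2420.00 | 11.00 | 55.00 | 26620.00 | 133100.00
horizontal leg | 3200.00 | 102.00 | 10.00 | 326400.00 | 32000.00
gusset | 840.00 | 42.00 | 29.33 | 35280.00 | 24640.00
Σ | 6460.00 |  |  | 388300.00 | 189740.00
x_c = 388300.00 / 6460.00 = 60.11 in
y_c = 189740.00 / 6460.00 = 29.37 in

x_c = 60.11 in, y_c = 29.37 in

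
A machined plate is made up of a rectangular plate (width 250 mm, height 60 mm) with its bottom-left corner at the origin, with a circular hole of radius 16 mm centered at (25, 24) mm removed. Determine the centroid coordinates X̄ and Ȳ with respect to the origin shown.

X̄ = 130.67 mm, Ȳ = 30.34 mm

plate: A = 250 × 60 = 15000.00, centroid at (125.00, 30.00).
hole: A = −π·16² = -804.25, centroid at (25.00, 24.00).
ΣA = 14195.75 mm², ΣAX̄ = 1854893.81 mm³, ΣAȲ = 430698.05 mm³.
X̄ = 1854893.81/14195.75 = 130.67 mm; Ȳ = 430698.05/14195.75 = 30.34 mm.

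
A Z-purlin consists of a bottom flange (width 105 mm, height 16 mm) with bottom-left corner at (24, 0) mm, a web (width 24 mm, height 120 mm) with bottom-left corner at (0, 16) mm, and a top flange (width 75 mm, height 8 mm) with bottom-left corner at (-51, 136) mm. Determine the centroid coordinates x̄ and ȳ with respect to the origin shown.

bottom flange: A = 105 × 16 = 1680.00, centroid at (76.50, 8.00).
web: A = 24 × 120 = 2880.00, centroid at (12.00, 76.00).
top flange: A = 75 × 8 = 600.00, centroid at (-13.50, 140.00).
ΣA = 5160.00 mm², ΣAx̄ = 154980.00 mm³, ΣAȳ = 316320.00 mm³.
x̄ = 154980.00/5160.00 = 30.03 mm; ȳ = 316320.00/5160.00 = 61.30 mm.

x̄ = 30.03 mm, ȳ = 61.30 mm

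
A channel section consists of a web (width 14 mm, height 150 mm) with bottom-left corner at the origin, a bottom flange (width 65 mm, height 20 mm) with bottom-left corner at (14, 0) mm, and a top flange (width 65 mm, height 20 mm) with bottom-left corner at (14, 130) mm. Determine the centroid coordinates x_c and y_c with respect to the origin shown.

web: A = 14 × 150 = 2100.00, centroid at (7.00, 75.00).
bottom flange: A = 65 × 20 = 1300.00, centroid at (46.50, 10.00).
top flange: A = 65 × 20 = 1300.00, centroid at (46.50, 140.00).
ΣA = 4700.00 mm²
ΣAx_c = (2100.00)(7.00) + (1300.00)(46.50) + (1300.00)(46.50) = 135600.00 mm³
ΣAy_c = (2100.00)(75.00) + (1300.00)(10.00) + (1300.00)(140.00) = 352500.00 mm³
x_c = 135600.00 / 4700.00 = 28.85 mm
y_c = 352500.00 / 4700.00 = 75.00 mm

x_c = 28.85 mm, y_c = 75.00 mm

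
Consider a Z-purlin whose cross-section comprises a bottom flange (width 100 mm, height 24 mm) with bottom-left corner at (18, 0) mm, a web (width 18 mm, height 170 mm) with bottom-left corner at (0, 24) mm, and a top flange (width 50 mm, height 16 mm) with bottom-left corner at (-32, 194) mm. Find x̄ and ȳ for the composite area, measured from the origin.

bottom flange: A = 100 × 24 = 2400.00, centroid at (68.00, 12.00).
web: A = 18 × 170 = 3060.00, centroid at (9.00, 109.00).
top flange: A = 50 × 16 = 800.00, centroid at (-7.00, 202.00).
ΣA = 6260.00 mm², ΣAx̄ = 185140.00 mm³, ΣAȳ = 523940.00 mm³.
x̄ = 185140.00/6260.00 = 29.58 mm; ȳ = 523940.00/6260.00 = 83.70 mm.

x̄ = 29.58 mm, ȳ = 83.70 mm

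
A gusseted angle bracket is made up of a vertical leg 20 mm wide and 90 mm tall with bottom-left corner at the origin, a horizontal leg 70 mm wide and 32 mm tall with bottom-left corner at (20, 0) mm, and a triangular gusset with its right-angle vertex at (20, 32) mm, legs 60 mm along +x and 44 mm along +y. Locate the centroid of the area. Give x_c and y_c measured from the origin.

Part | A | x̄ᵢ | ȳᵢ | A·x̄ᵢ | A·ȳᵢ
vertical leg | 1800.00 | 10.00 | 45.00 | 18000.00 | 81000.00
horizontal leg | 2240.00 | 55.00 | 16.00 | 123200.00 | 35840.00
gusset | 1320.00 | 40.00 | 46.67 | 52800.00 | 61600.00
Σ | 5360.00 |  |  | 194000.00 | 178440.00
x_c = 194000.00 / 5360.00 = 36.19 mm
y_c = 178440.00 / 5360.00 = 33.29 mm

x_c = 36.19 mm, y_c = 33.29 mm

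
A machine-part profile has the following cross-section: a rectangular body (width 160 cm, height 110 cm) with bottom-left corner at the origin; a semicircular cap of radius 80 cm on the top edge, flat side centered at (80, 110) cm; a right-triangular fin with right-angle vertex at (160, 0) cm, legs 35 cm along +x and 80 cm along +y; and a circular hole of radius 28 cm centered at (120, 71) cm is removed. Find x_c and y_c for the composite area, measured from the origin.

x_c = 81.12 cm, y_c = 85.66 cm

rectangular body: A = 160 × 110 = 17600.00, centroid at (80.00, 55.00).
semicircular top: A = ½π·80² = 10053.10, centroid at (80.00, 143.95).
triangular fin: A = ½·35·80 = 1400.00, centroid at (171.67, 26.67).
hole: A = −π·28² = -2463.01, centroid at (120.00, 71.00).
ΣA = 26590.09 cm², ΣAx_c = 2157020.02 cm³, ΣAy_c = 2277633.67 cm³.
x_c = 2157020.02/26590.09 = 81.12 cm; y_c = 2277633.67/26590.09 = 85.66 cm.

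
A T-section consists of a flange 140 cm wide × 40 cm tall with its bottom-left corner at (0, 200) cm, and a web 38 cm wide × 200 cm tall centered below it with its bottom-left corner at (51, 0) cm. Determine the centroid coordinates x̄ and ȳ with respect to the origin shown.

web: A = 38 × 200 = 7600.00, centroid at (70.00, 100.00).
flange: A = 140 × 40 = 5600.00, centroid at (70.00, 220.00).
ΣA = 13200.00 cm², ΣAx̄ = 924000.00 cm³, ΣAȳ = 1992000.00 cm³.
x̄ = 924000.00/13200.00 = 70.00 cm; ȳ = 1992000.00/13200.00 = 150.91 cm.

x̄ = 70.00 cm, ȳ = 150.91 cm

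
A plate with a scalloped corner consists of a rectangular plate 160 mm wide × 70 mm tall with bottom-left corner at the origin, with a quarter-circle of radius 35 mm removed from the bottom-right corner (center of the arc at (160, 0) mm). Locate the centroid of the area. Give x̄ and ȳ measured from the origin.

x̄ = 73.88 mm, ȳ = 36.89 mm

plate: A = 160 × 70 = 11200.00, centroid at (80.00, 35.00).
removed quarter-circle: A = −¼π·35² = -962.11, centroid at (145.15, 14.85).
ΣA = 10237.89 mm²
ΣAx̄ = (11200.00)(80.00) + (-962.11)(145.15) = 756353.63 mm³
ΣAȳ = (11200.00)(35.00) + (-962.11)(14.85) = 377708.33 mm³
x̄ = 756353.63 / 10237.89 = 73.88 mm
ȳ = 377708.33 / 10237.89 = 36.89 mm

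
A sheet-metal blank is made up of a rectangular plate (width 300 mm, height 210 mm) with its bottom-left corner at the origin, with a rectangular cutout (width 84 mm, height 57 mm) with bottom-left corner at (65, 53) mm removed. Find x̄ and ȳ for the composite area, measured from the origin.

Part | A | x̄ᵢ | ȳᵢ | A·x̄ᵢ | A·ȳᵢ
plate | 63000.00 | 150.00 | 105.00 | 9450000.00 | 6615000.00
hole | -4788.00 | 107.00 | 81.50 | -512316.00 | -390222.00
Σ | 58212.00 |  |  | 8937684.00 | 6224778.00
x̄ = 8937684.00 / 58212.00 = 153.54 mm
ȳ = 6224778.00 / 58212.00 = 106.93 mm

x̄ = 153.54 mm, ȳ = 106.93 mm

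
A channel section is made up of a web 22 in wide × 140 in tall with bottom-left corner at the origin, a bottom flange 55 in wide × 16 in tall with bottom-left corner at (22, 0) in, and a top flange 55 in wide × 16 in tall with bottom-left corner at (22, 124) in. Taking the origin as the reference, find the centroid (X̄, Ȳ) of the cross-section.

X̄ = 25.00 in, Ȳ = 70.00 in

web: A = 22 × 140 = 3080.00, centroid at (11.00, 70.00).
bottom flange: A = 55 × 16 = 880.00, centroid at (49.50, 8.00).
top flange: A = 55 × 16 = 880.00, centroid at (49.50, 132.00).
ΣA = 4840.00 in²
ΣAX̄ = (3080.00)(11.00) + (880.00)(49.50) + (880.00)(49.50) = 121000.00 in³
ΣAȲ = (3080.00)(70.00) + (880.00)(8.00) + (880.00)(132.00) = 338800.00 in³
X̄ = 121000.00 / 4840.00 = 25.00 in
Ȳ = 338800.00 / 4840.00 = 70.00 in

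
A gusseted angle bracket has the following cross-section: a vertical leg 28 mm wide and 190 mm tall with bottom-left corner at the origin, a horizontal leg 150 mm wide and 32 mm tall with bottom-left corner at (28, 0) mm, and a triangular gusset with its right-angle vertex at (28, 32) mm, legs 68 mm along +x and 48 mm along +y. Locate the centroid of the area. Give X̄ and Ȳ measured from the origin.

vertical leg: A = 28 × 190 = 5320.00, centroid at (14.00, 95.00).
horizontal leg: A = 150 × 32 = 4800.00, centroid at (103.00, 16.00).
gusset: A = ½·68·48 = 1632.00, centroid at (50.67, 48.00).
ΣA = 11752.00 mm²
ΣAX̄ = (5320.00)(14.00) + (4800.00)(103.00) + (1632.00)(50.67) = 651568.00 mm³
ΣAȲ = (5320.00)(95.00) + (4800.00)(16.00) + (1632.00)(48.00) = 660536.00 mm³
X̄ = 651568.00 / 11752.00 = 55.44 mm
Ȳ = 660536.00 / 11752.00 = 56.21 mm

X̄ = 55.44 mm, Ȳ = 56.21 mm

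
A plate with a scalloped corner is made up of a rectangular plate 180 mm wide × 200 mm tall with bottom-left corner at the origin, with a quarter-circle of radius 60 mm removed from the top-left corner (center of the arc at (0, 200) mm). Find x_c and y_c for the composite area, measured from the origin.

plate: A = 180 × 200 = 36000.00, centroid at (90.00, 100.00).
removed quarter-circle: A = −¼π·60² = -2827.43, centroid at (25.46, 174.54).
ΣA = 33172.57 mm²
ΣAx_c = (36000.00)(90.00) + (-2827.43)(25.46) = 3168000.00 mm³
ΣAy_c = (36000.00)(100.00) + (-2827.43)(174.54) = 3106513.32 mm³
x_c = 3168000.00 / 33172.57 = 95.50 mm
y_c = 3106513.32 / 33172.57 = 93.65 mm

x_c = 95.50 mm, y_c = 93.65 mm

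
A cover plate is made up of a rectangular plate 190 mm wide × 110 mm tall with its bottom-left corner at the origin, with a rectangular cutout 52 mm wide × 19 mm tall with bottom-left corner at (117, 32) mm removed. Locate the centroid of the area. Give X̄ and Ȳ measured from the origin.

plate: A = 190 × 110 = 20900.00, centroid at (95.00, 55.00).
hole: A = −(52 × 19) = -988.00, centroid at (143.00, 41.50).
ΣA = 19912.00 mm²
ΣAX̄ = (20900.00)(95.00) + (-988.00)(143.00) = 1844216.00 mm³
ΣAȲ = (20900.00)(55.00) + (-988.00)(41.50) = 1108498.00 mm³
X̄ = 1844216.00 / 19912.00 = 92.62 mm
Ȳ = 1108498.00 / 19912.00 = 55.67 mm

X̄ = 92.62 mm, Ȳ = 55.67 mm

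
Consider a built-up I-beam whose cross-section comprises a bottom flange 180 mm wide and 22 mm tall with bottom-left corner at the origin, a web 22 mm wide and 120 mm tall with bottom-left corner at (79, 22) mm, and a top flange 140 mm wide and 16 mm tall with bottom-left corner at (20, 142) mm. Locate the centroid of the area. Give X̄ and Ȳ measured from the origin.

bottom flange: A = 180 × 22 = 3960.00, centroid at (90.00, 11.00).
web: A = 22 × 120 = 2640.00, centroid at (90.00, 82.00).
top flange: A = 140 × 16 = 2240.00, centroid at (90.00, 150.00).
ΣA = 8840.00 mm²
ΣAX̄ = (3960.00)(90.00) + (2640.00)(90.00) + (2240.00)(90.00) = 795600.00 mm³
ΣAȲ = (3960.00)(11.00) + (2640.00)(82.00) + (2240.00)(150.00) = 596040.00 mm³
X̄ = 795600.00 / 8840.00 = 90.00 mm
Ȳ = 596040.00 / 8840.00 = 67.43 mm

X̄ = 90.00 mm, Ȳ = 67.43 mm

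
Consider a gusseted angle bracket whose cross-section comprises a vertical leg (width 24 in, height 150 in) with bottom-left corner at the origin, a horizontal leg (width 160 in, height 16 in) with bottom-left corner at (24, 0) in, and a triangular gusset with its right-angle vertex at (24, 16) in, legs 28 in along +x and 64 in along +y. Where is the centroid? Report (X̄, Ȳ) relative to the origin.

Part | A | x̄ᵢ | ȳᵢ | A·x̄ᵢ | A·ȳᵢ
vertical leg | 3600.00 | 12.00 | 75.00 | 43200.00 | 270000.00
horizontal leg | 2560.00 | 104.00 | 8.00 | 266240.00 | 20480.00
gusset | 896.00 | 33.33 | 37.33 | 29866.67 | 33450.67
Σ | 7056.00 |  |  | 339306.67 | 323930.67
X̄ = 339306.67 / 7056.00 = 48.09 in
Ȳ = 323930.67 / 7056.00 = 45.91 in

X̄ = 48.09 in, Ȳ = 45.91 in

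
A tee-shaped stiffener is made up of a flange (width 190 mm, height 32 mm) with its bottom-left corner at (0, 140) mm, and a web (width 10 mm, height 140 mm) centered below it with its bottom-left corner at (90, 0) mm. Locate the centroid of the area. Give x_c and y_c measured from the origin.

x_c = 95.00 mm, y_c = 139.90 mm

web: A = 10 × 140 = 1400.00, centroid at (95.00, 70.00).
flange: A = 190 × 32 = 6080.00, centroid at (95.00, 156.00).
ΣA = 7480.00 mm², ΣAx_c = 710600.00 mm³, ΣAy_c = 1046480.00 mm³.
x_c = 710600.00/7480.00 = 95.00 mm; y_c = 1046480.00/7480.00 = 139.90 mm.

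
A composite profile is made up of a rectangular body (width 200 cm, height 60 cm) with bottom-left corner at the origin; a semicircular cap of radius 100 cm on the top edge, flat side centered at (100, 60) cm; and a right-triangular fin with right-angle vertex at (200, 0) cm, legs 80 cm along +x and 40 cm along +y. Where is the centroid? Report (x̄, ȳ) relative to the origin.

Part | A | x̄ᵢ | ȳᵢ | A·x̄ᵢ | A·ȳᵢ
rectangular body | 12000.00 | 100.00 | 30.00 | 1200000.00 | 360000.00
semicircular top | 15707.96 | 100.00 | 102.44 | 1570796.33 | 1609144.46
triangular fin | 1600.00 | 226.67 | 13.33 | 362666.67 | 21333.33
Σ | 29307.96 |  |  | 3133462.99 | 1990477.80
x̄ = 3133462.99 / 29307.96 = 106.92 cm
ȳ = 1990477.80 / 29307.96 = 67.92 cm

x̄ = 106.92 cm, ȳ = 67.92 cm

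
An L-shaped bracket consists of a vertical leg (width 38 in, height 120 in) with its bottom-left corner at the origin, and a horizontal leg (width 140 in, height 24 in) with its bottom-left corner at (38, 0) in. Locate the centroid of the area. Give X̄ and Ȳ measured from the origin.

X̄ = 56.76 in, Ȳ = 39.64 in

vertical leg: A = 38 × 120 = 4560.00, centroid at (19.00, 60.00).
horizontal leg: A = 140 × 24 = 3360.00, centroid at (108.00, 12.00).
ΣA = 7920.00 in², ΣAX̄ = 449520.00 in³, ΣAȲ = 313920.00 in³.
X̄ = 449520.00/7920.00 = 56.76 in; Ȳ = 313920.00/7920.00 = 39.64 in.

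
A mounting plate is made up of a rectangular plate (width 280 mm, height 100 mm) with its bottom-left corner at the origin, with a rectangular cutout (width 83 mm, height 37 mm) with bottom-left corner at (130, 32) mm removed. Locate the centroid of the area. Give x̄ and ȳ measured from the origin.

plate: A = 280 × 100 = 28000.00, centroid at (140.00, 50.00).
hole: A = −(83 × 37) = -3071.00, centroid at (171.50, 50.50).
ΣA = 24929.00 mm²
ΣAx̄ = (28000.00)(140.00) + (-3071.00)(171.50) = 3393323.50 mm³
ΣAȳ = (28000.00)(50.00) + (-3071.00)(50.50) = 1244914.50 mm³
x̄ = 3393323.50 / 24929.00 = 136.12 mm
ȳ = 1244914.50 / 24929.00 = 49.94 mm

x̄ = 136.12 mm, ȳ = 49.94 mm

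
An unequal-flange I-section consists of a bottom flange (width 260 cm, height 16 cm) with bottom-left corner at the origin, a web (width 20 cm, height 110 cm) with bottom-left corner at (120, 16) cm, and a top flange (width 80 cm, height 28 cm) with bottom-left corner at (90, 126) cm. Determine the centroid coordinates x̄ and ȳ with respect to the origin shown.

Part | A | x̄ᵢ | ȳᵢ | A·x̄ᵢ | A·ȳᵢ
bottom flange | 4160.00 | 130.00 | 8.00 | 540800.00 | 33280.00
web | 2200.00 | 130.00 | 71.00 | 286000.00 | 156200.00
top flange | 2240.00 | 130.00 | 140.00 | 291200.00 | 313600.00
Σ | 8600.00 |  |  | 1118000.00 | 503080.00
x̄ = 1118000.00 / 8600.00 = 130.00 cm
ȳ = 503080.00 / 8600.00 = 58.50 cm

x̄ = 130.00 cm, ȳ = 58.50 cm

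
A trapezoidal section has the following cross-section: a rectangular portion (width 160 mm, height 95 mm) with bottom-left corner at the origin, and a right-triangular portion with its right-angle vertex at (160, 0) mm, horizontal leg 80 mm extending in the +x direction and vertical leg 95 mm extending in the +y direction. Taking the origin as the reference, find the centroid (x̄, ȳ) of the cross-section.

rectangular portion: A = 160 × 95 = 15200.00, centroid at (80.00, 47.50).
triangular portion: A = ½·80·95 = 3800.00, centroid at (186.67, 31.67).
ΣA = 19000.00 mm²
ΣAx̄ = (15200.00)(80.00) + (3800.00)(186.67) = 1925333.33 mm³
ΣAȳ = (15200.00)(47.50) + (3800.00)(31.67) = 842333.33 mm³
x̄ = 1925333.33 / 19000.00 = 101.33 mm
ȳ = 842333.33 / 19000.00 = 44.33 mm

x̄ = 101.33 mm, ȳ = 44.33 mm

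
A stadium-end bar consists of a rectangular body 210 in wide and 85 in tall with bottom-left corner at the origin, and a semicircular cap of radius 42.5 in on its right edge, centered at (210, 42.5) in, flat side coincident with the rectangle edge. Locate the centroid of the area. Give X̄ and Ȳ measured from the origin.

X̄ = 121.87 in, Ȳ = 42.50 in

rectangular body: A = 210 × 85 = 17850.00, centroid at (105.00, 42.50).
semicircular end: A = ½π·42.5² = 2837.25, centroid at (228.04, 42.50).
ΣA = 20687.25 in², ΣAX̄ = 2521249.77 in³, ΣAȲ = 879208.16 in³.
X̄ = 2521249.77/20687.25 = 121.87 in; Ȳ = 879208.16/20687.25 = 42.50 in.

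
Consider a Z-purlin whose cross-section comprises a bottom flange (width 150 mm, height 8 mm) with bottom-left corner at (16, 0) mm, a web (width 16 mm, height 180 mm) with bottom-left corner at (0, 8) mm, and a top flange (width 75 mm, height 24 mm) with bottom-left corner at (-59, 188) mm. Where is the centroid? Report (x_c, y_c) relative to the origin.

Part | A | x̄ᵢ | ȳᵢ | A·x̄ᵢ | A·ȳᵢ
bottom flange | 1200.00 | 91.00 | 4.00 | 109200.00 | 4800.00
web | 2880.00 | 8.00 | 98.00 | 23040.00 | 282240.00
top flange | 1800.00 | -21.50 | 200.00 | -38700.00 | 360000.00
Σ | 5880.00 |  |  | 93540.00 | 647040.00
x_c = 93540.00 / 5880.00 = 15.91 mm
y_c = 647040.00 / 5880.00 = 110.04 mm

x_c = 15.91 mm, y_c = 110.04 mm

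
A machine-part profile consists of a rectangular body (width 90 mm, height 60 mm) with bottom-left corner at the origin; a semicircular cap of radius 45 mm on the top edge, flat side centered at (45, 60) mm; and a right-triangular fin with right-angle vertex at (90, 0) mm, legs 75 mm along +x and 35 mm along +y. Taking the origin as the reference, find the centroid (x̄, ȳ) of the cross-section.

x̄ = 54.29 mm, ȳ = 43.35 mm

rectangular body: A = 90 × 60 = 5400.00, centroid at (45.00, 30.00).
semicircular top: A = ½π·45² = 3180.86, centroid at (45.00, 79.10).
triangular fin: A = ½·75·35 = 1312.50, centroid at (115.00, 11.67).
ΣA = 9893.36 mm², ΣAx̄ = 537076.32 mm³, ΣAȳ = 428914.25 mm³.
x̄ = 537076.32/9893.36 = 54.29 mm; ȳ = 428914.25/9893.36 = 43.35 mm.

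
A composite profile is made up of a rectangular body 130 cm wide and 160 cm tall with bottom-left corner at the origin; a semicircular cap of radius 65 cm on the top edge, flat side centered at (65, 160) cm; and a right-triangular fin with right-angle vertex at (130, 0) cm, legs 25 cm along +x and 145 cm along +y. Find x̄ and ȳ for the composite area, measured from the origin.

x̄ = 69.54 cm, ȳ = 102.45 cm

Part | A | x̄ᵢ | ȳᵢ | A·x̄ᵢ | A·ȳᵢ
rectangular body | 20800.00 | 65.00 | 80.00 | 1352000.00 | 1664000.00
semicircular top | 6636.61 | 65.00 | 187.59 | 431379.94 | 1244941.65
triangular fin | 1812.50 | 138.33 | 48.33 | 250729.17 | 87604.17
Σ | 29249.11 |  |  | 2034109.11 | 2996545.82
x̄ = 2034109.11 / 29249.11 = 69.54 cm
ȳ = 2996545.82 / 29249.11 = 102.45 cm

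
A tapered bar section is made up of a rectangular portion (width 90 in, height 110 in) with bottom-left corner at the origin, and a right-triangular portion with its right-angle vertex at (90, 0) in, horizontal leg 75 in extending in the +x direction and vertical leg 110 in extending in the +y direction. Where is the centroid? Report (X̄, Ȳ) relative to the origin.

rectangular portion: A = 90 × 110 = 9900.00, centroid at (45.00, 55.00).
triangular portion: A = ½·75·110 = 4125.00, centroid at (115.00, 36.67).
ΣA = 14025.00 in²
ΣAX̄ = (9900.00)(45.00) + (4125.00)(115.00) = 919875.00 in³
ΣAȲ = (9900.00)(55.00) + (4125.00)(36.67) = 695750.00 in³
X̄ = 919875.00 / 14025.00 = 65.59 in
Ȳ = 695750.00 / 14025.00 = 49.61 in

X̄ = 65.59 in, Ȳ = 49.61 in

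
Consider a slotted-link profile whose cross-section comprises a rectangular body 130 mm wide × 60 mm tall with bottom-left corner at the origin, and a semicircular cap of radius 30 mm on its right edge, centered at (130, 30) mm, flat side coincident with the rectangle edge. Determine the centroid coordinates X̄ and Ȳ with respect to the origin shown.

rectangular body: A = 130 × 60 = 7800.00, centroid at (65.00, 30.00).
semicircular end: A = ½π·30² = 1413.72, centroid at (142.73, 30.00).
ΣA = 9213.72 mm², ΣAX̄ = 708783.17 mm³, ΣAȲ = 276411.50 mm³.
X̄ = 708783.17/9213.72 = 76.93 mm; Ȳ = 276411.50/9213.72 = 30.00 mm.

X̄ = 76.93 mm, Ȳ = 30.00 mm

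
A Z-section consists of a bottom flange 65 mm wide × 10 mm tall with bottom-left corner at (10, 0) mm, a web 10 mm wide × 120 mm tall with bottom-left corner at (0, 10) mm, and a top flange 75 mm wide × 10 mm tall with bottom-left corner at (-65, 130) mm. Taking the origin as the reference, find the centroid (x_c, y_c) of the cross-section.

x_c = 5.00 mm, y_c = 72.50 mm

Part | A | x̄ᵢ | ȳᵢ | A·x̄ᵢ | A·ȳᵢ
bottom flange | 650.00 | 42.50 | 5.00 | 27625.00 | 3250.00
web | 1200.00 | 5.00 | 70.00 | 6000.00 | 84000.00
top flange | 750.00 | -27.50 | 135.00 | -20625.00 | 101250.00
Σ | 2600.00 |  |  | 13000.00 | 188500.00
x_c = 13000.00 / 2600.00 = 5.00 mm
y_c = 188500.00 / 2600.00 = 72.50 mm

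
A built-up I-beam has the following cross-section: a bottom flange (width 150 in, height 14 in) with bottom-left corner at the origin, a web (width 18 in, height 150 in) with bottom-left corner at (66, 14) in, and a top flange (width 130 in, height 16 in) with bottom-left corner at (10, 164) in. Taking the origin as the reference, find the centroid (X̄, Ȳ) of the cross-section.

X̄ = 75.00 in, Ȳ = 89.06 in

bottom flange: A = 150 × 14 = 2100.00, centroid at (75.00, 7.00).
web: A = 18 × 150 = 2700.00, centroid at (75.00, 89.00).
top flange: A = 130 × 16 = 2080.00, centroid at (75.00, 172.00).
ΣA = 6880.00 in², ΣAX̄ = 516000.00 in³, ΣAȲ = 612760.00 in³.
X̄ = 516000.00/6880.00 = 75.00 in; Ȳ = 612760.00/6880.00 = 89.06 in.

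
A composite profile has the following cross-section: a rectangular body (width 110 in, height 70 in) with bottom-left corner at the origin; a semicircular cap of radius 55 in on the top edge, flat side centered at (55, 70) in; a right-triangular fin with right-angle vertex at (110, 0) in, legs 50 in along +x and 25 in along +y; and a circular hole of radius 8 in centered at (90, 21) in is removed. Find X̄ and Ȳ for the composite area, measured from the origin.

X̄ = 57.93 in, Ȳ = 55.46 in

rectangular body: A = 110 × 70 = 7700.00, centroid at (55.00, 35.00).
semicircular top: A = ½π·55² = 4751.66, centroid at (55.00, 93.34).
triangular fin: A = ½·50·25 = 625.00, centroid at (126.67, 8.33).
hole: A = −π·8² = -201.06, centroid at (90.00, 21.00).
ΣA = 12875.60 in², ΣAX̄ = 745912.33 in³, ΣAȲ = 714018.82 in³.
X̄ = 745912.33/12875.60 = 57.93 in; Ȳ = 714018.82/12875.60 = 55.46 in.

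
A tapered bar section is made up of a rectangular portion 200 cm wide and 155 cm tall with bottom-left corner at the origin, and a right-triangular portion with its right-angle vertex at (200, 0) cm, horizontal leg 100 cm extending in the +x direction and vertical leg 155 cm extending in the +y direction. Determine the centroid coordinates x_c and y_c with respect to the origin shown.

Part | A | x̄ᵢ | ȳᵢ | A·x̄ᵢ | A·ȳᵢ
rectangular portion | 31000.00 | 100.00 | 77.50 | 3100000.00 | 2402500.00
triangular portion | 7750.00 | 233.33 | 51.67 | 1808333.33 | 400416.67
Σ | 38750.00 |  |  | 4908333.33 | 2802916.67
x_c = 4908333.33 / 38750.00 = 126.67 cm
y_c = 2802916.67 / 38750.00 = 72.33 cm

x_c = 126.67 cm, y_c = 72.33 cm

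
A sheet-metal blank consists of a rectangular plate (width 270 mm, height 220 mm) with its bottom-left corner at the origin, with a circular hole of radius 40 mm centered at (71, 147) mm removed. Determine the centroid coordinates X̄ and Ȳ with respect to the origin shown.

Part | A | x̄ᵢ | ȳᵢ | A·x̄ᵢ | A·ȳᵢ
plate | 59400.00 | 135.00 | 110.00 | 8019000.00 | 6534000.00
hole | -5026.55 | 71.00 | 147.00 | -356884.93 | -738902.59
Σ | 54373.45 |  |  | 7662115.07 | 5795097.41
X̄ = 7662115.07 / 54373.45 = 140.92 mm
Ȳ = 5795097.41 / 54373.45 = 106.58 mm

X̄ = 140.92 mm, Ȳ = 106.58 mm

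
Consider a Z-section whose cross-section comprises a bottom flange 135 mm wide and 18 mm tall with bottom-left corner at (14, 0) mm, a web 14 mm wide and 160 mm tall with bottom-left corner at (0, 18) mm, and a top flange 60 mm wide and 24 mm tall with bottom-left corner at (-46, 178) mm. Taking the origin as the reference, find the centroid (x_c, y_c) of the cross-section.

x_c = 31.21 mm, y_c = 84.29 mm

Part | A | x̄ᵢ | ȳᵢ | A·x̄ᵢ | A·ȳᵢ
bottom flange | 2430.00 | 81.50 | 9.00 | 198045.00 | 21870.00
web | 2240.00 | 7.00 | 98.00 | 15680.00 | 219520.00
top flange | 1440.00 | -16.00 | 190.00 | -23040.00 | 273600.00
Σ | 6110.00 |  |  | 190685.00 | 514990.00
x_c = 190685.00 / 6110.00 = 31.21 mm
y_c = 514990.00 / 6110.00 = 84.29 mm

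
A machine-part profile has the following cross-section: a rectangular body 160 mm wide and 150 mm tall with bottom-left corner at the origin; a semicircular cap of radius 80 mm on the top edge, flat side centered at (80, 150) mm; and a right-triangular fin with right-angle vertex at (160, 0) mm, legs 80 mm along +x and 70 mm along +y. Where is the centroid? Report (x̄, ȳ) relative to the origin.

x̄ = 88.10 mm, ȳ = 100.80 mm

Part | A | x̄ᵢ | ȳᵢ | A·x̄ᵢ | A·ȳᵢ
rectangular body | 24000.00 | 80.00 | 75.00 | 1920000.00 | 1800000.00
semicircular top | 10053.10 | 80.00 | 183.95 | 804247.72 | 1849297.81
triangular fin | 2800.00 | 186.67 | 23.33 | 522666.67 | 65333.33
Σ | 36853.10 |  |  | 3246914.39 | 3714631.14
x̄ = 3246914.39 / 36853.10 = 88.10 mm
ȳ = 3714631.14 / 36853.10 = 100.80 mm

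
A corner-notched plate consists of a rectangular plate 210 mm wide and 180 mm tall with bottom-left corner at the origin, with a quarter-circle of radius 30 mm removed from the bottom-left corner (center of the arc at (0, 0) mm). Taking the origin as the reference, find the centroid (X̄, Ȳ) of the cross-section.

X̄ = 106.76 mm, Ȳ = 91.47 mm

Part | A | x̄ᵢ | ȳᵢ | A·x̄ᵢ | A·ȳᵢ
plate | 37800.00 | 105.00 | 90.00 | 3969000.00 | 3402000.00
removed quarter-circle | -706.86 | 12.73 | 12.73 | -9000.00 | -9000.00
Σ | 37093.14 |  |  | 3960000.00 | 3393000.00
X̄ = 3960000.00 / 37093.14 = 106.76 mm
Ȳ = 3393000.00 / 37093.14 = 91.47 mm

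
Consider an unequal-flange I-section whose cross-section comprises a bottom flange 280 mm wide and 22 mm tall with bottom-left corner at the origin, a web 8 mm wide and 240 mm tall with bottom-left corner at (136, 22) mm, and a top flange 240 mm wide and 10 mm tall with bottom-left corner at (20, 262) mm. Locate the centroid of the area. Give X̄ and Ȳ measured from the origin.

X̄ = 140.00 mm, Ȳ = 93.63 mm

bottom flange: A = 280 × 22 = 6160.00, centroid at (140.00, 11.00).
web: A = 8 × 240 = 1920.00, centroid at (140.00, 142.00).
top flange: A = 240 × 10 = 2400.00, centroid at (140.00, 267.00).
ΣA = 10480.00 mm², ΣAX̄ = 1467200.00 mm³, ΣAȲ = 981200.00 mm³.
X̄ = 1467200.00/10480.00 = 140.00 mm; Ȳ = 981200.00/10480.00 = 93.63 mm.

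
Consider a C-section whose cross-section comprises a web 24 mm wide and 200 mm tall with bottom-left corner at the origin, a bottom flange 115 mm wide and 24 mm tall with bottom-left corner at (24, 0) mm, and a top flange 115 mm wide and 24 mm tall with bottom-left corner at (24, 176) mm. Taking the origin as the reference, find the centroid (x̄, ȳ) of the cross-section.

x̄ = 49.17 mm, ȳ = 100.00 mm

web: A = 24 × 200 = 4800.00, centroid at (12.00, 100.00).
bottom flange: A = 115 × 24 = 2760.00, centroid at (81.50, 12.00).
top flange: A = 115 × 24 = 2760.00, centroid at (81.50, 188.00).
ΣA = 10320.00 mm², ΣAx̄ = 507480.00 mm³, ΣAȳ = 1032000.00 mm³.
x̄ = 507480.00/10320.00 = 49.17 mm; ȳ = 1032000.00/10320.00 = 100.00 mm.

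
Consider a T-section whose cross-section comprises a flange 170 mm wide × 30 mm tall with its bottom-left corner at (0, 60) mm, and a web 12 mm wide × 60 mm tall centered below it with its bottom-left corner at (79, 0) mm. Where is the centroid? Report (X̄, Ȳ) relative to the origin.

X̄ = 85.00 mm, Ȳ = 69.43 mm

web: A = 12 × 60 = 720.00, centroid at (85.00, 30.00).
flange: A = 170 × 30 = 5100.00, centroid at (85.00, 75.00).
ΣA = 5820.00 mm², ΣAX̄ = 494700.00 mm³, ΣAȲ = 404100.00 mm³.
X̄ = 494700.00/5820.00 = 85.00 mm; Ȳ = 404100.00/5820.00 = 69.43 mm.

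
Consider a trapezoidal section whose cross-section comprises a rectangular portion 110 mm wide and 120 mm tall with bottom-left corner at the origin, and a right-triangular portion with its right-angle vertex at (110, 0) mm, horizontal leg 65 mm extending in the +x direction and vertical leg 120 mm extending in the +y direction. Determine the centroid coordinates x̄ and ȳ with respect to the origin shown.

x̄ = 72.49 mm, ȳ = 55.44 mm

rectangular portion: A = 110 × 120 = 13200.00, centroid at (55.00, 60.00).
triangular portion: A = ½·65·120 = 3900.00, centroid at (131.67, 40.00).
ΣA = 17100.00 mm²
ΣAx̄ = (13200.00)(55.00) + (3900.00)(131.67) = 1239500.00 mm³
ΣAȳ = (13200.00)(60.00) + (3900.00)(40.00) = 948000.00 mm³
x̄ = 1239500.00 / 17100.00 = 72.49 mm
ȳ = 948000.00 / 17100.00 = 55.44 mm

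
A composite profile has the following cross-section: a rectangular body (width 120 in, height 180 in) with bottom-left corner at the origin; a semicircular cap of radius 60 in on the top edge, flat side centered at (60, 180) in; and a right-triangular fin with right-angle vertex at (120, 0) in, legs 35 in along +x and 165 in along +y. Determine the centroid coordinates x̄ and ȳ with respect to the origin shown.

rectangular body: A = 120 × 180 = 21600.00, centroid at (60.00, 90.00).
semicircular top: A = ½π·60² = 5654.87, centroid at (60.00, 205.46).
triangular fin: A = ½·35·165 = 2887.50, centroid at (131.67, 55.00).
ΣA = 30142.37 in²
ΣAx̄ = (21600.00)(60.00) + (5654.87)(60.00) + (2887.50)(131.67) = 2015479.51 in³
ΣAȳ = (21600.00)(90.00) + (5654.87)(205.46) + (2887.50)(55.00) = 3264688.52 in³
x̄ = 2015479.51 / 30142.37 = 66.87 in
ȳ = 3264688.52 / 30142.37 = 108.31 in

x̄ = 66.87 in, ȳ = 108.31 in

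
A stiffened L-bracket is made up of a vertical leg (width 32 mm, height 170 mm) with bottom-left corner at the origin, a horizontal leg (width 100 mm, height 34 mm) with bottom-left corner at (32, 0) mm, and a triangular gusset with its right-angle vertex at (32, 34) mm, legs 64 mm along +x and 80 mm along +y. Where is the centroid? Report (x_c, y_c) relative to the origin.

Part | A | x̄ᵢ | ȳᵢ | A·x̄ᵢ | A·ȳᵢ
vertical leg | 5440.00 | 16.00 | 85.00 | 87040.00 | 462400.00
horizontal leg | 3400.00 | 82.00 | 17.00 | 278800.00 | 57800.00
gusset | 2560.00 | 53.33 | 60.67 | 136533.33 | 155306.67
Σ | 11400.00 |  |  | 502373.33 | 675506.67
x_c = 502373.33 / 11400.00 = 44.07 mm
y_c = 675506.67 / 11400.00 = 59.25 mm

x_c = 44.07 mm, y_c = 59.25 mm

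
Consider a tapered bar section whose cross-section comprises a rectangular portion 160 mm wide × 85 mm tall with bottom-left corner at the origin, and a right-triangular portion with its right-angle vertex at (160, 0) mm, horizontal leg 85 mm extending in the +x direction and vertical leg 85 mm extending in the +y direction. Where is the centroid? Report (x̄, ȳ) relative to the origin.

rectangular portion: A = 160 × 85 = 13600.00, centroid at (80.00, 42.50).
triangular portion: A = ½·85·85 = 3612.50, centroid at (188.33, 28.33).
ΣA = 17212.50 mm², ΣAx̄ = 1768354.17 mm³, ΣAȳ = 680354.17 mm³.
x̄ = 1768354.17/17212.50 = 102.74 mm; ȳ = 680354.17/17212.50 = 39.53 mm.

x̄ = 102.74 mm, ȳ = 39.53 mm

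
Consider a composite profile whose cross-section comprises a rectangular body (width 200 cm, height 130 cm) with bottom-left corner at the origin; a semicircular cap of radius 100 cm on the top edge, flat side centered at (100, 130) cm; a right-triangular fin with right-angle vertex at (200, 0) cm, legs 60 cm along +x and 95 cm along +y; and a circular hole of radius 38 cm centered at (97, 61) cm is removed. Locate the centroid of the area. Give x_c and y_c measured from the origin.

x_c = 108.89 cm, y_c = 105.25 cm

rectangular body: A = 200 × 130 = 26000.00, centroid at (100.00, 65.00).
semicircular top: A = ½π·100² = 15707.96, centroid at (100.00, 172.44).
triangular fin: A = ½·60·95 = 2850.00, centroid at (220.00, 31.67).
hole: A = −π·38² = -4536.46, centroid at (97.00, 61.00).
ΣA = 40021.50 cm²
ΣAx_c = (26000.00)(100.00) + (15707.96)(100.00) + (2850.00)(220.00) + (-4536.46)(97.00) = 4357759.73 cm³
ΣAy_c = (26000.00)(65.00) + (15707.96)(172.44) + (2850.00)(31.67) + (-4536.46)(61.00) = 4212227.84 cm³
x_c = 4357759.73 / 40021.50 = 108.89 cm
y_c = 4212227.84 / 40021.50 = 105.25 cm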